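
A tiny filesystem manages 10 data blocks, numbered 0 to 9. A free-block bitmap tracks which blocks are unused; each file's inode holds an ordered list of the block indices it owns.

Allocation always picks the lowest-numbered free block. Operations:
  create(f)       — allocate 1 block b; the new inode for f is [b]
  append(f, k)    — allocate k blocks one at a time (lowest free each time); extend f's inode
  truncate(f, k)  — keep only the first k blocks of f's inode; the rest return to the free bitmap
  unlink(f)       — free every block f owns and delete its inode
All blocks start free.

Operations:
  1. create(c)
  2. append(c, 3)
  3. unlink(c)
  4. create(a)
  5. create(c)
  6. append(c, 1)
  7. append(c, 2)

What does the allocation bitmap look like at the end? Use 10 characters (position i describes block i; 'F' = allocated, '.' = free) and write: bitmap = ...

bitmap = FFFFF.....

[1] create(c) — c=0 (map F.........)
[2] append(c, 3) — c=0,1,2,3 (map FFFF......)
[3] unlink(c) —  (map ..........)
[4] create(a) — a=0 (map F.........)
[5] create(c) — a=0 c=1 (map FF........)
[6] append(c, 1) — a=0 c=1,2 (map FFF.......)
[7] append(c, 2) — a=0 c=1,2,3,4 (map FFFFF.....)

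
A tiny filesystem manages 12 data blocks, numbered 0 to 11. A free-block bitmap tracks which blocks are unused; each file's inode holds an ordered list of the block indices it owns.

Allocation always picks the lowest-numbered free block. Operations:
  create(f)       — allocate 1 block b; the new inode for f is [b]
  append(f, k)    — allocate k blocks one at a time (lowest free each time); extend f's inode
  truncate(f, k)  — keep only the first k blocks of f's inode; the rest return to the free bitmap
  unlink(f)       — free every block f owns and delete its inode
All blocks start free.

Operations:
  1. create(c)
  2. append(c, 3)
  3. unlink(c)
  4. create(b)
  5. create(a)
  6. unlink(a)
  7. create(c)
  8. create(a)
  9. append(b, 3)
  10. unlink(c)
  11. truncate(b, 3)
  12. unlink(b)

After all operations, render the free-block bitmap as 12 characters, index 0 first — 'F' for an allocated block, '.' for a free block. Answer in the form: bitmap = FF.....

bitmap = ..F.........

after create(c) → c:[0]  free=[F...........]
after append(c, 3) → c:[0, 1, 2, 3]  free=[FFFF........]
after unlink(c) →   free=[............]
after create(b) → b:[0]  free=[F...........]
after create(a) → a:[1], b:[0]  free=[FF..........]
after unlink(a) → b:[0]  free=[F...........]
after create(c) → b:[0], c:[1]  free=[FF..........]
after create(a) → a:[2], b:[0], c:[1]  free=[FFF.........]
after append(b, 3) → a:[2], b:[0, 3, 4, 5], c:[1]  free=[FFFFFF......]
after unlink(c) → a:[2], b:[0, 3, 4, 5]  free=[F.FFFF......]
after truncate(b, 3) → a:[2], b:[0, 3, 4]  free=[F.FFF.......]
after unlink(b) → a:[2]  free=[..F.........]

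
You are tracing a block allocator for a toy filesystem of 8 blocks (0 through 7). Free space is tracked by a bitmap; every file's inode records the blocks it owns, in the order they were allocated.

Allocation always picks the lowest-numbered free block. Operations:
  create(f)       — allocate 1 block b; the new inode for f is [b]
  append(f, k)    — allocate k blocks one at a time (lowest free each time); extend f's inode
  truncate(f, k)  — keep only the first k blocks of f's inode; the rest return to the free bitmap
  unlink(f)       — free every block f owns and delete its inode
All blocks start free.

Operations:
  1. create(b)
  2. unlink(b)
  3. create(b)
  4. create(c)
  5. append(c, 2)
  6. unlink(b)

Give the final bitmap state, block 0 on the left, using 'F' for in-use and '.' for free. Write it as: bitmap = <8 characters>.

bitmap = .FFF....

create(b): bitmap=F....... | b=[0]
unlink(b): bitmap=........ | 
create(b): bitmap=F....... | b=[0]
create(c): bitmap=FF...... | b=[0] c=[1]
append(c, 2): bitmap=FFFF.... | b=[0] c=[1, 2, 3]
unlink(b): bitmap=.FFF.... | c=[1, 2, 3]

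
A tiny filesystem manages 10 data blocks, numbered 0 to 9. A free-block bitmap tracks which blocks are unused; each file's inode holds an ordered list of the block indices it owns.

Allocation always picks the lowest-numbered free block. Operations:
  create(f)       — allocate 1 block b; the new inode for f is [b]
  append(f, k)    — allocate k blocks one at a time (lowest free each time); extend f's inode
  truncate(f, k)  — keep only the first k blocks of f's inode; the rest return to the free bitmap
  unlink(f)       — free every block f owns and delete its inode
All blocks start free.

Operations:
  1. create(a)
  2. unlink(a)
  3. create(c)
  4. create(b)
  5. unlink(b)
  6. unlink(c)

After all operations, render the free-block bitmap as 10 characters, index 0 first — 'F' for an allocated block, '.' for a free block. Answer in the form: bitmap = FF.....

bitmap = ..........

create(a): bitmap=F......... | a=[0]
unlink(a): bitmap=.......... | 
create(c): bitmap=F......... | c=[0]
create(b): bitmap=FF........ | b=[1] c=[0]
unlink(b): bitmap=F......... | c=[0]
unlink(c): bitmap=.......... | 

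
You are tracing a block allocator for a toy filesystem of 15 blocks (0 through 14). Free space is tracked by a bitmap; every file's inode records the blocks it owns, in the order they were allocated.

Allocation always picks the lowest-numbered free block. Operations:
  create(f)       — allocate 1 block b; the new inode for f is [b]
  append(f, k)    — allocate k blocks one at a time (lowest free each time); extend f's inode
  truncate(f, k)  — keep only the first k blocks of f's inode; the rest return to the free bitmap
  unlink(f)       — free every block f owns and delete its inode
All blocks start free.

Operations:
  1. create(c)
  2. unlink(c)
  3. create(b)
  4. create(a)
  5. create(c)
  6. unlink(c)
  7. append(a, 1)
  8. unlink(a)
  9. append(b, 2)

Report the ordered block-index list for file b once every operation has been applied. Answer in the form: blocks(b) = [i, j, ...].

create(c): bitmap=F.............. | c=[0]
unlink(c): bitmap=............... | 
create(b): bitmap=F.............. | b=[0]
create(a): bitmap=FF............. | a=[1] b=[0]
create(c): bitmap=FFF............ | a=[1] b=[0] c=[2]
unlink(c): bitmap=FF............. | a=[1] b=[0]
append(a, 1): bitmap=FFF............ | a=[1, 2] b=[0]
unlink(a): bitmap=F.............. | b=[0]
append(b, 2): bitmap=FFF............ | b=[0, 1, 2]

blocks(b) = [0, 1, 2]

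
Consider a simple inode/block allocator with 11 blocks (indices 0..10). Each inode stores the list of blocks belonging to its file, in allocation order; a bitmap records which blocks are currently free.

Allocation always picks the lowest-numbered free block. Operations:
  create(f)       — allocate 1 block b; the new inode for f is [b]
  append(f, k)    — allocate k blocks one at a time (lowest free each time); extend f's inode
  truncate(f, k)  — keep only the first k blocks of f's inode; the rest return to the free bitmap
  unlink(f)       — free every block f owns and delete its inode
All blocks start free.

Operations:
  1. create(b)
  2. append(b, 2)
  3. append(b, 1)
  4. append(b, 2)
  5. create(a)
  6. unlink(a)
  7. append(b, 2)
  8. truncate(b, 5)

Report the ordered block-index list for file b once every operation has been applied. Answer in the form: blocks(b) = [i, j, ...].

create(b): bitmap=F.......... | b=[0]
append(b, 2): bitmap=FFF........ | b=[0, 1, 2]
append(b, 1): bitmap=FFFF....... | b=[0, 1, 2, 3]
append(b, 2): bitmap=FFFFFF..... | b=[0, 1, 2, 3, 4, 5]
create(a): bitmap=FFFFFFF.... | a=[6] b=[0, 1, 2, 3, 4, 5]
unlink(a): bitmap=FFFFFF..... | b=[0, 1, 2, 3, 4, 5]
append(b, 2): bitmap=FFFFFFFF... | b=[0, 1, 2, 3, 4, 5, 6, 7]
truncate(b, 5): bitmap=FFFFF...... | b=[0, 1, 2, 3, 4]

blocks(b) = [0, 1, 2, 3, 4]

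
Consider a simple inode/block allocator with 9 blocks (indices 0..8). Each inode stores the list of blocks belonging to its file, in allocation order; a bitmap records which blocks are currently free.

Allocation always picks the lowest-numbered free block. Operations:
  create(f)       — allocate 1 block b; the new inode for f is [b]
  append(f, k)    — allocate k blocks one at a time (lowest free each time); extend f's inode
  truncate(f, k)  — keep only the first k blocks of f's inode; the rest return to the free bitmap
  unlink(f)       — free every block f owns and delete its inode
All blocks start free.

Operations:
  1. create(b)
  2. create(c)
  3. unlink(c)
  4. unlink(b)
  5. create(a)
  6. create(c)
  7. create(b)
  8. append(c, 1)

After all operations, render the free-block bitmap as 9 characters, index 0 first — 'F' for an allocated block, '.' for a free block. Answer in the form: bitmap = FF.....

  1. create(b)  ⇒  F........  {b→[0]}
  2. create(c)  ⇒  FF.......  {b→[0]; c→[1]}
  3. unlink(c)  ⇒  F........  {b→[0]}
  4. unlink(b)  ⇒  .........  {}
  5. create(a)  ⇒  F........  {a→[0]}
  6. create(c)  ⇒  FF.......  {a→[0]; c→[1]}
  7. create(b)  ⇒  FFF......  {a→[0]; b→[2]; c→[1]}
  8. append(c, 1)  ⇒  FFFF.....  {a→[0]; b→[2]; c→[1, 3]}

bitmap = FFFF.....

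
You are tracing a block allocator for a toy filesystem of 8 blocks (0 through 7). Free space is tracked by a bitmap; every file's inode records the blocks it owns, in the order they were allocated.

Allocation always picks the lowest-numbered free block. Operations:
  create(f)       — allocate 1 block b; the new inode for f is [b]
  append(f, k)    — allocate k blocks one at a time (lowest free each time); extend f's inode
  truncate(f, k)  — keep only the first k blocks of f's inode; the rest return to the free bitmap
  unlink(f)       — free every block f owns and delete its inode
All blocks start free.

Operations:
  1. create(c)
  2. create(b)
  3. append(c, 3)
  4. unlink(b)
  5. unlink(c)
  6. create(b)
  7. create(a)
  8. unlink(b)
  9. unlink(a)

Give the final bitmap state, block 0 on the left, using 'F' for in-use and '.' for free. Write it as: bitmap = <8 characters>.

bitmap = ........

after create(c) → c:[0]  free=[F.......]
after create(b) → b:[1], c:[0]  free=[FF......]
after append(c, 3) → b:[1], c:[0, 2, 3, 4]  free=[FFFFF...]
after unlink(b) → c:[0, 2, 3, 4]  free=[F.FFF...]
after unlink(c) →   free=[........]
after create(b) → b:[0]  free=[F.......]
after create(a) → a:[1], b:[0]  free=[FF......]
after unlink(b) → a:[1]  free=[.F......]
after unlink(a) →   free=[........]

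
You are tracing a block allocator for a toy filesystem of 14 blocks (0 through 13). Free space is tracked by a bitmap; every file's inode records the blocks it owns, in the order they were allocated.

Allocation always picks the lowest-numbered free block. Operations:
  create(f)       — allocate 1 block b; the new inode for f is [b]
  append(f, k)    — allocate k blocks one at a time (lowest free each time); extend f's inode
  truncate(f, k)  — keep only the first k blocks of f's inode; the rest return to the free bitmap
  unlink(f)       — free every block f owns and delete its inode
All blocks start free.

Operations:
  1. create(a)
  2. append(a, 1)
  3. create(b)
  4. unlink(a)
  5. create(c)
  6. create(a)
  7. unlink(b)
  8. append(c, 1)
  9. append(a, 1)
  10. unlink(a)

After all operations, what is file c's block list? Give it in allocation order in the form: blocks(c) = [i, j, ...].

create(a): bitmap=F............. | a=[0]
append(a, 1): bitmap=FF............ | a=[0, 1]
create(b): bitmap=FFF........... | a=[0, 1] b=[2]
unlink(a): bitmap=..F........... | b=[2]
create(c): bitmap=F.F........... | b=[2] c=[0]
create(a): bitmap=FFF........... | a=[1] b=[2] c=[0]
unlink(b): bitmap=FF............ | a=[1] c=[0]
append(c, 1): bitmap=FFF........... | a=[1] c=[0, 2]
append(a, 1): bitmap=FFFF.......... | a=[1, 3] c=[0, 2]
unlink(a): bitmap=F.F........... | c=[0, 2]

blocks(c) = [0, 2]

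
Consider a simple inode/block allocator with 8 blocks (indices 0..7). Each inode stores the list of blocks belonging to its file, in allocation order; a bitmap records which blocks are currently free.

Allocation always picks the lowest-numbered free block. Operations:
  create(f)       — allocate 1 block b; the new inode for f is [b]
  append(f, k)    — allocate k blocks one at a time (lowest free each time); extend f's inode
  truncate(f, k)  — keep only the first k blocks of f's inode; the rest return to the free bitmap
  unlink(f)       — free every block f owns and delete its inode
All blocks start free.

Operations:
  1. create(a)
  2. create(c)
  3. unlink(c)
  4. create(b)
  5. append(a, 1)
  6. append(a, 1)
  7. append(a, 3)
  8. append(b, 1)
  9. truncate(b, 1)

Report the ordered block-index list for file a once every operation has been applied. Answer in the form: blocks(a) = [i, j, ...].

create(a): bitmap=F....... | a=[0]
create(c): bitmap=FF...... | a=[0] c=[1]
unlink(c): bitmap=F....... | a=[0]
create(b): bitmap=FF...... | a=[0] b=[1]
append(a, 1): bitmap=FFF..... | a=[0, 2] b=[1]
append(a, 1): bitmap=FFFF.... | a=[0, 2, 3] b=[1]
append(a, 3): bitmap=FFFFFFF. | a=[0, 2, 3, 4, 5, 6] b=[1]
append(b, 1): bitmap=FFFFFFFF | a=[0, 2, 3, 4, 5, 6] b=[1, 7]
truncate(b, 1): bitmap=FFFFFFF. | a=[0, 2, 3, 4, 5, 6] b=[1]

blocks(a) = [0, 2, 3, 4, 5, 6]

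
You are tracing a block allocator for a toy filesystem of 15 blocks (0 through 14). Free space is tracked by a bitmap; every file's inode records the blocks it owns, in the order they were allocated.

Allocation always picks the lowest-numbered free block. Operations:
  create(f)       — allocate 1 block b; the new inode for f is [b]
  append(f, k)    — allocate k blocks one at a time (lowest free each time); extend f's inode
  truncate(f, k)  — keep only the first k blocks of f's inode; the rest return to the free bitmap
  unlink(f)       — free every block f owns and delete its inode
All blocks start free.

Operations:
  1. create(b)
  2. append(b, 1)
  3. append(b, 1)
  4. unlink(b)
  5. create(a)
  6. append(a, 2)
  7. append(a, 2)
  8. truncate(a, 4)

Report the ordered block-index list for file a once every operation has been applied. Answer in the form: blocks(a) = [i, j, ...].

  1. create(b)  ⇒  F..............  {b→[0]}
  2. append(b, 1)  ⇒  FF.............  {b→[0, 1]}
  3. append(b, 1)  ⇒  FFF............  {b→[0, 1, 2]}
  4. unlink(b)  ⇒  ...............  {}
  5. create(a)  ⇒  F..............  {a→[0]}
  6. append(a, 2)  ⇒  FFF............  {a→[0, 1, 2]}
  7. append(a, 2)  ⇒  FFFFF..........  {a→[0, 1, 2, 3, 4]}
  8. truncate(a, 4)  ⇒  FFFF...........  {a→[0, 1, 2, 3]}

blocks(a) = [0, 1, 2, 3]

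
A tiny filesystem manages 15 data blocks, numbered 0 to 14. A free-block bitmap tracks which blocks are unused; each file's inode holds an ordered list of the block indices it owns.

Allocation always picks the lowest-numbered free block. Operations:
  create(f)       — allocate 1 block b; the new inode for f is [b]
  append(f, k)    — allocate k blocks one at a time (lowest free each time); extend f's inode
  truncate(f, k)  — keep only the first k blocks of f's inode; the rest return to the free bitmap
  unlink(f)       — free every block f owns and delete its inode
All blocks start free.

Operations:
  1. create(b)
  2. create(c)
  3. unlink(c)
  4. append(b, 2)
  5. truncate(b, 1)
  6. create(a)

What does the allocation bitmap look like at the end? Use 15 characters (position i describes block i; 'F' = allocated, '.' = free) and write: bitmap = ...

after create(b) → b:[0]  free=[F..............]
after create(c) → b:[0], c:[1]  free=[FF.............]
after unlink(c) → b:[0]  free=[F..............]
after append(b, 2) → b:[0, 1, 2]  free=[FFF............]
after truncate(b, 1) → b:[0]  free=[F..............]
after create(a) → a:[1], b:[0]  free=[FF.............]

bitmap = FF.............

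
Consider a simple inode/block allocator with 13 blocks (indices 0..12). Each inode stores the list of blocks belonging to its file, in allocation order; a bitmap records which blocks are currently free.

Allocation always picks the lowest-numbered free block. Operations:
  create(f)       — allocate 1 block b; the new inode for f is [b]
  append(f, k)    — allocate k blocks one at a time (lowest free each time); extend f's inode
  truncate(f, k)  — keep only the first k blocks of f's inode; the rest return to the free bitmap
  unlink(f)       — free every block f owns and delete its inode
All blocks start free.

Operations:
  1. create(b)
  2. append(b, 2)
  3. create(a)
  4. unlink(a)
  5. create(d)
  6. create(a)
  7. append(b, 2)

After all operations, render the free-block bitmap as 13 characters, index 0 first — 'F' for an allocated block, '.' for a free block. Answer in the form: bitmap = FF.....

after create(b) → b:[0]  free=[F............]
after append(b, 2) → b:[0, 1, 2]  free=[FFF..........]
after create(a) → a:[3], b:[0, 1, 2]  free=[FFFF.........]
after unlink(a) → b:[0, 1, 2]  free=[FFF..........]
after create(d) → b:[0, 1, 2], d:[3]  free=[FFFF.........]
after create(a) → a:[4], b:[0, 1, 2], d:[3]  free=[FFFFF........]
after append(b, 2) → a:[4], b:[0, 1, 2, 5, 6], d:[3]  free=[FFFFFFF......]

bitmap = FFFFFFF......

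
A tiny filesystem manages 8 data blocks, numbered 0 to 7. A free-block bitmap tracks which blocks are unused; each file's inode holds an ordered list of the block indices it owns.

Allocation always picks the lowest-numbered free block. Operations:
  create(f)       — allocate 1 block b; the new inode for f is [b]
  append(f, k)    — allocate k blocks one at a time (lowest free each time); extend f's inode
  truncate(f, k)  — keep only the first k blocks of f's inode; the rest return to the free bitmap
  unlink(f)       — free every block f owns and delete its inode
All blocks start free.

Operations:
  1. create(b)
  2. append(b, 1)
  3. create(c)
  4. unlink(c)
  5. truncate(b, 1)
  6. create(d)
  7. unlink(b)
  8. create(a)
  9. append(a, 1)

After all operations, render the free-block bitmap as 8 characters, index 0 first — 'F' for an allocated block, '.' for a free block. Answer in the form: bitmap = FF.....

  1. create(b)  ⇒  F.......  {b→[0]}
  2. append(b, 1)  ⇒  FF......  {b→[0, 1]}
  3. create(c)  ⇒  FFF.....  {b→[0, 1]; c→[2]}
  4. unlink(c)  ⇒  FF......  {b→[0, 1]}
  5. truncate(b, 1)  ⇒  F.......  {b→[0]}
  6. create(d)  ⇒  FF......  {b→[0]; d→[1]}
  7. unlink(b)  ⇒  .F......  {d→[1]}
  8. create(a)  ⇒  FF......  {a→[0]; d→[1]}
  9. append(a, 1)  ⇒  FFF.....  {a→[0, 2]; d→[1]}

bitmap = FFF.....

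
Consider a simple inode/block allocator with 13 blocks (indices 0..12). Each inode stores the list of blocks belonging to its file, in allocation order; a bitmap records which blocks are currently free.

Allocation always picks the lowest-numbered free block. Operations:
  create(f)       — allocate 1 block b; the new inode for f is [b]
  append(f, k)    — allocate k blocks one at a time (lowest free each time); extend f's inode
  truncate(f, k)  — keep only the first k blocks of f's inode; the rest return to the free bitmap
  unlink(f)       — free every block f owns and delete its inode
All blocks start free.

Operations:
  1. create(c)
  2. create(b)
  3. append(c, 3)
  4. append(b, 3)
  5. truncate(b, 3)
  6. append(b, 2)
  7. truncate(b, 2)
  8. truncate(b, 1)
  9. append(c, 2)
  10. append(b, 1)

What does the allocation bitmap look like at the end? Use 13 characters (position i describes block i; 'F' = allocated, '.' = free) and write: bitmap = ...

bitmap = FFFFFFFF.....

after create(c) → c:[0]  free=[F............]
after create(b) → b:[1], c:[0]  free=[FF...........]
after append(c, 3) → b:[1], c:[0, 2, 3, 4]  free=[FFFFF........]
after append(b, 3) → b:[1, 5, 6, 7], c:[0, 2, 3, 4]  free=[FFFFFFFF.....]
after truncate(b, 3) → b:[1, 5, 6], c:[0, 2, 3, 4]  free=[FFFFFFF......]
after append(b, 2) → b:[1, 5, 6, 7, 8], c:[0, 2, 3, 4]  free=[FFFFFFFFF....]
after truncate(b, 2) → b:[1, 5], c:[0, 2, 3, 4]  free=[FFFFFF.......]
after truncate(b, 1) → b:[1], c:[0, 2, 3, 4]  free=[FFFFF........]
after append(c, 2) → b:[1], c:[0, 2, 3, 4, 5, 6]  free=[FFFFFFF......]
after append(b, 1) → b:[1, 7], c:[0, 2, 3, 4, 5, 6]  free=[FFFFFFFF.....]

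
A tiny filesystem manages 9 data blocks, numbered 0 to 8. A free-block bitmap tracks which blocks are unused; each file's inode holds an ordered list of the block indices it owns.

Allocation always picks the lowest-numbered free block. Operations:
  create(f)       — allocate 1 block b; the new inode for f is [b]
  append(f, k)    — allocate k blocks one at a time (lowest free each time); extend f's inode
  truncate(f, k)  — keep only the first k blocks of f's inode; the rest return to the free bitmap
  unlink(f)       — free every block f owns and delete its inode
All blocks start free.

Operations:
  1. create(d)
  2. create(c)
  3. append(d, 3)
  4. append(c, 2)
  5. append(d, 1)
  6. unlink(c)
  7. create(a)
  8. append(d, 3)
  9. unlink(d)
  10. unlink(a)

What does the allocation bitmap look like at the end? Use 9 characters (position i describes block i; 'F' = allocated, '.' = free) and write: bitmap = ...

[1] create(d) — d=0 (map F........)
[2] create(c) — c=1 d=0 (map FF.......)
[3] append(d, 3) — c=1 d=0,2,3,4 (map FFFFF....)
[4] append(c, 2) — c=1,5,6 d=0,2,3,4 (map FFFFFFF..)
[5] append(d, 1) — c=1,5,6 d=0,2,3,4,7 (map FFFFFFFF.)
[6] unlink(c) — d=0,2,3,4,7 (map F.FFF..F.)
[7] create(a) — a=1 d=0,2,3,4,7 (map FFFFF..F.)
[8] append(d, 3) — a=1 d=0,2,3,4,7,5,6,8 (map FFFFFFFFF)
[9] unlink(d) — a=1 (map .F.......)
[10] unlink(a) —  (map .........)

bitmap = .........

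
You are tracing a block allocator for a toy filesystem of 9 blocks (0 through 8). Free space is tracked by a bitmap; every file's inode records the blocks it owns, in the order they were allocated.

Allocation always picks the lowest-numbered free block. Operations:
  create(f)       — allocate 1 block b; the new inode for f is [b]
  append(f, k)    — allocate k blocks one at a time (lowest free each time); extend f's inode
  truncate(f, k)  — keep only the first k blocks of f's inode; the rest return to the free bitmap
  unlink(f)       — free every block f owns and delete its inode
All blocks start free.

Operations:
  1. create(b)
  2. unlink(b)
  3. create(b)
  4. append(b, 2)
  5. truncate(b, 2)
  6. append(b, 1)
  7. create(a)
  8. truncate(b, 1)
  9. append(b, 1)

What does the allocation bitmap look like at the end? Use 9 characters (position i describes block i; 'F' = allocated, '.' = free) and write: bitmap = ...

create(b): bitmap=F........ | b=[0]
unlink(b): bitmap=......... | 
create(b): bitmap=F........ | b=[0]
append(b, 2): bitmap=FFF...... | b=[0, 1, 2]
truncate(b, 2): bitmap=FF....... | b=[0, 1]
append(b, 1): bitmap=FFF...... | b=[0, 1, 2]
create(a): bitmap=FFFF..... | a=[3] b=[0, 1, 2]
truncate(b, 1): bitmap=F..F..... | a=[3] b=[0]
append(b, 1): bitmap=FF.F..... | a=[3] b=[0, 1]

bitmap = FF.F.....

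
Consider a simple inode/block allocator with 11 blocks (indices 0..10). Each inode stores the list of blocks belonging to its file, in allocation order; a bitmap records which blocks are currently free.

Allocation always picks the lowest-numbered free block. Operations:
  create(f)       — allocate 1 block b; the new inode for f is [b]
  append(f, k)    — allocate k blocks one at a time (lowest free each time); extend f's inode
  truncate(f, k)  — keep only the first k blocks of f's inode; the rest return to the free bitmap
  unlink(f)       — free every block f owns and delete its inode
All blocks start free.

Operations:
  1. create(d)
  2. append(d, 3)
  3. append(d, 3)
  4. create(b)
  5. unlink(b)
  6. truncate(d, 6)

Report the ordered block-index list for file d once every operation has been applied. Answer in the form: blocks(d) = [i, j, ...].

blocks(d) = [0, 1, 2, 3, 4, 5]

[1] create(d) — d=0 (map F..........)
[2] append(d, 3) — d=0,1,2,3 (map FFFF.......)
[3] append(d, 3) — d=0,1,2,3,4,5,6 (map FFFFFFF....)
[4] create(b) — b=7 d=0,1,2,3,4,5,6 (map FFFFFFFF...)
[5] unlink(b) — d=0,1,2,3,4,5,6 (map FFFFFFF....)
[6] truncate(d, 6) — d=0,1,2,3,4,5 (map FFFFFF.....)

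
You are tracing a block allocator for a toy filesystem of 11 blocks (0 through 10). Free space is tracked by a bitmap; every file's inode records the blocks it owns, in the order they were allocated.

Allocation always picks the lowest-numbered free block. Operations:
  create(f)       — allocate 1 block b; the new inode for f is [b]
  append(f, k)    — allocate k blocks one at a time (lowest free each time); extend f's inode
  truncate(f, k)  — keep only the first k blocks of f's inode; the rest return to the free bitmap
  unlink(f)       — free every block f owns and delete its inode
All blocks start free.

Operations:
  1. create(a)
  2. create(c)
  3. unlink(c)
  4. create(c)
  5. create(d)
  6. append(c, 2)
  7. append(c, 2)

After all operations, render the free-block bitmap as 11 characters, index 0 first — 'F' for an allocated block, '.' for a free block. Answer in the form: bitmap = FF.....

bitmap = FFFFFFF....

create(a): bitmap=F.......... | a=[0]
create(c): bitmap=FF......... | a=[0] c=[1]
unlink(c): bitmap=F.......... | a=[0]
create(c): bitmap=FF......... | a=[0] c=[1]
create(d): bitmap=FFF........ | a=[0] c=[1] d=[2]
append(c, 2): bitmap=FFFFF...... | a=[0] c=[1, 3, 4] d=[2]
append(c, 2): bitmap=FFFFFFF.... | a=[0] c=[1, 3, 4, 5, 6] d=[2]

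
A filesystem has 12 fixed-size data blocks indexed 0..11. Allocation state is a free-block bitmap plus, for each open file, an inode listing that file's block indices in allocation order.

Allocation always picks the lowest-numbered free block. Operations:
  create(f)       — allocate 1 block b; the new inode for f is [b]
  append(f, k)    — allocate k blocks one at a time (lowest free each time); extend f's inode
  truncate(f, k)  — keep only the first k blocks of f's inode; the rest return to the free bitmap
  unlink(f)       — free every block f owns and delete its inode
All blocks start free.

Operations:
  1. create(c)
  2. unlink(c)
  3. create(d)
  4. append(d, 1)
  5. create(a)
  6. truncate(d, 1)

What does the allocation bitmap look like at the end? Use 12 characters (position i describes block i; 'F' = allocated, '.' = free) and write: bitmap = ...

bitmap = F.F.........

after create(c) → c:[0]  free=[F...........]
after unlink(c) →   free=[............]
after create(d) → d:[0]  free=[F...........]
after append(d, 1) → d:[0, 1]  free=[FF..........]
after create(a) → a:[2], d:[0, 1]  free=[FFF.........]
after truncate(d, 1) → a:[2], d:[0]  free=[F.F.........]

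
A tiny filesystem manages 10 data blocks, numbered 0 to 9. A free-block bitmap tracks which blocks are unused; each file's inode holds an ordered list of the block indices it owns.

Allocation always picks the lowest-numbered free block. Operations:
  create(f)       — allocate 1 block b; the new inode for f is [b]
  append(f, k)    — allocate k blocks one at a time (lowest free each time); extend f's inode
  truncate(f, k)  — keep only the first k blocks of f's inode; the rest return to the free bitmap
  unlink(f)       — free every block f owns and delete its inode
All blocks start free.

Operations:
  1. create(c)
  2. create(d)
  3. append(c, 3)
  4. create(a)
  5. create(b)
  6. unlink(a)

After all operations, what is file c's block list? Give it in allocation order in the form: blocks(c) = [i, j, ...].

after create(c) → c:[0]  free=[F.........]
after create(d) → c:[0], d:[1]  free=[FF........]
after append(c, 3) → c:[0, 2, 3, 4], d:[1]  free=[FFFFF.....]
after create(a) → a:[5], c:[0, 2, 3, 4], d:[1]  free=[FFFFFF....]
after create(b) → a:[5], b:[6], c:[0, 2, 3, 4], d:[1]  free=[FFFFFFF...]
after unlink(a) → b:[6], c:[0, 2, 3, 4], d:[1]  free=[FFFFF.F...]

blocks(c) = [0, 2, 3, 4]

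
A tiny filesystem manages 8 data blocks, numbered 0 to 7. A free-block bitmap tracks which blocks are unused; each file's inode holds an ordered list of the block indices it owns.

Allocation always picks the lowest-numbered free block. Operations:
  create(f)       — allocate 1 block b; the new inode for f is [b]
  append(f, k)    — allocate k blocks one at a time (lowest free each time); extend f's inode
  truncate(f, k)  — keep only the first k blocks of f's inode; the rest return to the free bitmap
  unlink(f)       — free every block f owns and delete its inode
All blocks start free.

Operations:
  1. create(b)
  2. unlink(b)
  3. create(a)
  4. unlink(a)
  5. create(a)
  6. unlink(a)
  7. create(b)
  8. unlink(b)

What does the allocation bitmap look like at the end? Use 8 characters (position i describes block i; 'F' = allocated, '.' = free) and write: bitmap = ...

  1. create(b)  ⇒  F.......  {b→[0]}
  2. unlink(b)  ⇒  ........  {}
  3. create(a)  ⇒  F.......  {a→[0]}
  4. unlink(a)  ⇒  ........  {}
  5. create(a)  ⇒  F.......  {a→[0]}
  6. unlink(a)  ⇒  ........  {}
  7. create(b)  ⇒  F.......  {b→[0]}
  8. unlink(b)  ⇒  ........  {}

bitmap = ........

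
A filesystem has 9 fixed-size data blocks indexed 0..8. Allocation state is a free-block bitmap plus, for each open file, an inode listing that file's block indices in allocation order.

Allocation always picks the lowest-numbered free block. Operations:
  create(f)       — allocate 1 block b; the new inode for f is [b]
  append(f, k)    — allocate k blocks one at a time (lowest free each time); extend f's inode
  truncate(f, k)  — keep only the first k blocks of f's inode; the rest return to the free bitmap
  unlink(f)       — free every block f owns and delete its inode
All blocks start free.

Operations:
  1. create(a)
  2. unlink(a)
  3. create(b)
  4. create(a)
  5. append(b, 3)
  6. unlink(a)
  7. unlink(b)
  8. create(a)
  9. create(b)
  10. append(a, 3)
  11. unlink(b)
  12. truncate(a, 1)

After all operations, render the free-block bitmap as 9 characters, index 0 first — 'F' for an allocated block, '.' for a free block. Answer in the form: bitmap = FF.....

after create(a) → a:[0]  free=[F........]
after unlink(a) →   free=[.........]
after create(b) → b:[0]  free=[F........]
after create(a) → a:[1], b:[0]  free=[FF.......]
after append(b, 3) → a:[1], b:[0, 2, 3, 4]  free=[FFFFF....]
after unlink(a) → b:[0, 2, 3, 4]  free=[F.FFF....]
after unlink(b) →   free=[.........]
after create(a) → a:[0]  free=[F........]
after create(b) → a:[0], b:[1]  free=[FF.......]
after append(a, 3) → a:[0, 2, 3, 4], b:[1]  free=[FFFFF....]
after unlink(b) → a:[0, 2, 3, 4]  free=[F.FFF....]
after truncate(a, 1) → a:[0]  free=[F........]

bitmap = F........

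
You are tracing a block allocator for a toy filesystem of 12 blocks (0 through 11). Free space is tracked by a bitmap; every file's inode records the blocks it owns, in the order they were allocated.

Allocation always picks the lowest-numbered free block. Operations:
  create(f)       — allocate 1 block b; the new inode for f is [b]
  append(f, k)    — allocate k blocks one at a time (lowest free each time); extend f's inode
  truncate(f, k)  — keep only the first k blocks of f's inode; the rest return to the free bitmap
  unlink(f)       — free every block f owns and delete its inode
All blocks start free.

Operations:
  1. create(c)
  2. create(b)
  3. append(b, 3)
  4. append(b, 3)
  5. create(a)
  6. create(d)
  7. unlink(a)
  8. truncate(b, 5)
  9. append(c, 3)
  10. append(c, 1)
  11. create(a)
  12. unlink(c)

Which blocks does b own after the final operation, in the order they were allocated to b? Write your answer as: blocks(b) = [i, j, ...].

blocks(b) = [1, 2, 3, 4, 5]

create(c): bitmap=F........... | c=[0]
create(b): bitmap=FF.......... | b=[1] c=[0]
append(b, 3): bitmap=FFFFF....... | b=[1, 2, 3, 4] c=[0]
append(b, 3): bitmap=FFFFFFFF.... | b=[1, 2, 3, 4, 5, 6, 7] c=[0]
create(a): bitmap=FFFFFFFFF... | a=[8] b=[1, 2, 3, 4, 5, 6, 7] c=[0]
create(d): bitmap=FFFFFFFFFF.. | a=[8] b=[1, 2, 3, 4, 5, 6, 7] c=[0] d=[9]
unlink(a): bitmap=FFFFFFFF.F.. | b=[1, 2, 3, 4, 5, 6, 7] c=[0] d=[9]
truncate(b, 5): bitmap=FFFFFF...F.. | b=[1, 2, 3, 4, 5] c=[0] d=[9]
append(c, 3): bitmap=FFFFFFFFFF.. | b=[1, 2, 3, 4, 5] c=[0, 6, 7, 8] d=[9]
append(c, 1): bitmap=FFFFFFFFFFF. | b=[1, 2, 3, 4, 5] c=[0, 6, 7, 8, 10] d=[9]
create(a): bitmap=FFFFFFFFFFFF | a=[11] b=[1, 2, 3, 4, 5] c=[0, 6, 7, 8, 10] d=[9]
unlink(c): bitmap=.FFFFF...F.F | a=[11] b=[1, 2, 3, 4, 5] d=[9]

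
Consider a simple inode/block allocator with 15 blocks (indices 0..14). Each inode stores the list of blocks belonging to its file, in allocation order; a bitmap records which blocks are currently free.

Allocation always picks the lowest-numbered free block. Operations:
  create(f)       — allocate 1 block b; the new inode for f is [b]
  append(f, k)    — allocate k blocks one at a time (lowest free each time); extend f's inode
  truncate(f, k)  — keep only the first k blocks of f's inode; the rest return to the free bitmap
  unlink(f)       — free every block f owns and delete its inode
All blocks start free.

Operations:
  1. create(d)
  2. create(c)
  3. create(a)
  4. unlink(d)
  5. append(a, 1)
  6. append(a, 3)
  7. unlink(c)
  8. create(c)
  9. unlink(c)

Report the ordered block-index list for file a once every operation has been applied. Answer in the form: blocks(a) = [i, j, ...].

  1. create(d)  ⇒  F..............  {d→[0]}
  2. create(c)  ⇒  FF.............  {c→[1]; d→[0]}
  3. create(a)  ⇒  FFF............  {a→[2]; c→[1]; d→[0]}
  4. unlink(d)  ⇒  .FF............  {a→[2]; c→[1]}
  5. append(a, 1)  ⇒  FFF............  {a→[2, 0]; c→[1]}
  6. append(a, 3)  ⇒  FFFFFF.........  {a→[2, 0, 3, 4, 5]; c→[1]}
  7. unlink(c)  ⇒  F.FFFF.........  {a→[2, 0, 3, 4, 5]}
  8. create(c)  ⇒  FFFFFF.........  {a→[2, 0, 3, 4, 5]; c→[1]}
  9. unlink(c)  ⇒  F.FFFF.........  {a→[2, 0, 3, 4, 5]}

blocks(a) = [2, 0, 3, 4, 5]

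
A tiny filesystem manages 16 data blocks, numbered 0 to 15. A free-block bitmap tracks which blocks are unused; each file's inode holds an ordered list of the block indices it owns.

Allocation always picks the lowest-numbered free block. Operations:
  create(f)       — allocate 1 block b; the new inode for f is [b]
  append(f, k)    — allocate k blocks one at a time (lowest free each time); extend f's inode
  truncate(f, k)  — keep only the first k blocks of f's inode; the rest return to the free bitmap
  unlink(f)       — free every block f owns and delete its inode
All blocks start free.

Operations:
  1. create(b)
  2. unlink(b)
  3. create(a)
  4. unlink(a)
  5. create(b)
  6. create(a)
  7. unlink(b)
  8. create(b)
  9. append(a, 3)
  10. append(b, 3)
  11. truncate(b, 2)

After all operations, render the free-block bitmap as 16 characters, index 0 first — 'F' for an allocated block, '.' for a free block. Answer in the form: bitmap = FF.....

  1. create(b)  ⇒  F...............  {b→[0]}
  2. unlink(b)  ⇒  ................  {}
  3. create(a)  ⇒  F...............  {a→[0]}
  4. unlink(a)  ⇒  ................  {}
  5. create(b)  ⇒  F...............  {b→[0]}
  6. create(a)  ⇒  FF..............  {a→[1]; b→[0]}
  7. unlink(b)  ⇒  .F..............  {a→[1]}
  8. create(b)  ⇒  FF..............  {a→[1]; b→[0]}
  9. append(a, 3)  ⇒  FFFFF...........  {a→[1, 2, 3, 4]; b→[0]}
  10. append(b, 3)  ⇒  FFFFFFFF........  {a→[1, 2, 3, 4]; b→[0, 5, 6, 7]}
  11. truncate(b, 2)  ⇒  FFFFFF..........  {a→[1, 2, 3, 4]; b→[0, 5]}

bitmap = FFFFFF..........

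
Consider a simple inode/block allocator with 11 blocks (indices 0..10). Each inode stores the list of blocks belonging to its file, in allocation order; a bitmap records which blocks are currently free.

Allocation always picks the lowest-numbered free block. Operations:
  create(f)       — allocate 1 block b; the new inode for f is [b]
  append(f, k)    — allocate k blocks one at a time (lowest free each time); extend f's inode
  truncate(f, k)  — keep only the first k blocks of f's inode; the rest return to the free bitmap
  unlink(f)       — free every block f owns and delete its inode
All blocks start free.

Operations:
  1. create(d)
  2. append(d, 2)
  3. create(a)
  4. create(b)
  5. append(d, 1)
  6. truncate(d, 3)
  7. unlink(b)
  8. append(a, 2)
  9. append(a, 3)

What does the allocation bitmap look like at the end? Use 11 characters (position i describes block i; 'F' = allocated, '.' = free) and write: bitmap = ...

bitmap = FFFFFFFFF..

create(d): bitmap=F.......... | d=[0]
append(d, 2): bitmap=FFF........ | d=[0, 1, 2]
create(a): bitmap=FFFF....... | a=[3] d=[0, 1, 2]
create(b): bitmap=FFFFF...... | a=[3] b=[4] d=[0, 1, 2]
append(d, 1): bitmap=FFFFFF..... | a=[3] b=[4] d=[0, 1, 2, 5]
truncate(d, 3): bitmap=FFFFF...... | a=[3] b=[4] d=[0, 1, 2]
unlink(b): bitmap=FFFF....... | a=[3] d=[0, 1, 2]
append(a, 2): bitmap=FFFFFF..... | a=[3, 4, 5] d=[0, 1, 2]
append(a, 3): bitmap=FFFFFFFFF.. | a=[3, 4, 5, 6, 7, 8] d=[0, 1, 2]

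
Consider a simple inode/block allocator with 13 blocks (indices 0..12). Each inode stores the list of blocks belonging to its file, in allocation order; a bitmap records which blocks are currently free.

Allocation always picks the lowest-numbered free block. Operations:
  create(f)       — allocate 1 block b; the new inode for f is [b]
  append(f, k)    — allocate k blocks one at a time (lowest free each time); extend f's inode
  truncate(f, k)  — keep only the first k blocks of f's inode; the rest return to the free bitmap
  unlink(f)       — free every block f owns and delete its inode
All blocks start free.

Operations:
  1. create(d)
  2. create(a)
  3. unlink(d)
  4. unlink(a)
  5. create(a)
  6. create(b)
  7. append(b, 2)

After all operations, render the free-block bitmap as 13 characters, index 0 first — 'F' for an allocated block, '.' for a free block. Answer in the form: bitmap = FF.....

after create(d) → d:[0]  free=[F............]
after create(a) → a:[1], d:[0]  free=[FF...........]
after unlink(d) → a:[1]  free=[.F...........]
after unlink(a) →   free=[.............]
after create(a) → a:[0]  free=[F............]
after create(b) → a:[0], b:[1]  free=[FF...........]
after append(b, 2) → a:[0], b:[1, 2, 3]  free=[FFFF.........]

bitmap = FFFF.........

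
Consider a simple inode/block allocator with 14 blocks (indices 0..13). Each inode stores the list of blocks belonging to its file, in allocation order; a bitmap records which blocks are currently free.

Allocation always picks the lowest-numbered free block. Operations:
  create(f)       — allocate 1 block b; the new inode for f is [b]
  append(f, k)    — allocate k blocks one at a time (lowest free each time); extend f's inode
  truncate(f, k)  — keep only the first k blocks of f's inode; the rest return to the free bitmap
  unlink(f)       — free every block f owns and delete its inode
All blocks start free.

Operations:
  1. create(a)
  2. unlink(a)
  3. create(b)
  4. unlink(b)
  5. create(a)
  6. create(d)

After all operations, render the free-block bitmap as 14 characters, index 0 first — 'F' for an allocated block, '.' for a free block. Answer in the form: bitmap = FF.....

after create(a) → a:[0]  free=[F.............]
after unlink(a) →   free=[..............]
after create(b) → b:[0]  free=[F.............]
after unlink(b) →   free=[..............]
after create(a) → a:[0]  free=[F.............]
after create(d) → a:[0], d:[1]  free=[FF............]

bitmap = FF............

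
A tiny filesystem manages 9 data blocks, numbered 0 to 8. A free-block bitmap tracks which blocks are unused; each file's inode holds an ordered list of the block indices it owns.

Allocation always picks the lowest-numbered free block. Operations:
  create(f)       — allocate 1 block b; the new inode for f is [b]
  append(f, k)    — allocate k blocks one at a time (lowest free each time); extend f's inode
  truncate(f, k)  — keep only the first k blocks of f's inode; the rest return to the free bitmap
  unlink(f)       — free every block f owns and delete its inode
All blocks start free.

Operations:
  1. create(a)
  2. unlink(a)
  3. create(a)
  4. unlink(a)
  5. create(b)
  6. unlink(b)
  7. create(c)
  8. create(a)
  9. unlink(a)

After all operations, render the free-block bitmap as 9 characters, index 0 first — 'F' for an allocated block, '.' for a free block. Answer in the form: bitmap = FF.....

bitmap = F........

after create(a) → a:[0]  free=[F........]
after unlink(a) →   free=[.........]
after create(a) → a:[0]  free=[F........]
after unlink(a) →   free=[.........]
after create(b) → b:[0]  free=[F........]
after unlink(b) →   free=[.........]
after create(c) → c:[0]  free=[F........]
after create(a) → a:[1], c:[0]  free=[FF.......]
after unlink(a) → c:[0]  free=[F........]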